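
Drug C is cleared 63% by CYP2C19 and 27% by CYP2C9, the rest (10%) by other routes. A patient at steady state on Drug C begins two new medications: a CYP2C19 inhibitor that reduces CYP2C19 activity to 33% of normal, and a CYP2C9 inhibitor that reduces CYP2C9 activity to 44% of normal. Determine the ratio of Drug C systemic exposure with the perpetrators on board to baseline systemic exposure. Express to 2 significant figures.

2.3

CYP2C19: 0.63 × 0.33 = 0.2079
CYP2C9: 0.27 × 0.44 = 0.1188
Other: 0.1 (unchanged)
Relative clearance = 0.2079 + 0.1188 + 0.1 = 0.4267.
Net systemic exposure ratio = 1 / 0.4267 = 2.3.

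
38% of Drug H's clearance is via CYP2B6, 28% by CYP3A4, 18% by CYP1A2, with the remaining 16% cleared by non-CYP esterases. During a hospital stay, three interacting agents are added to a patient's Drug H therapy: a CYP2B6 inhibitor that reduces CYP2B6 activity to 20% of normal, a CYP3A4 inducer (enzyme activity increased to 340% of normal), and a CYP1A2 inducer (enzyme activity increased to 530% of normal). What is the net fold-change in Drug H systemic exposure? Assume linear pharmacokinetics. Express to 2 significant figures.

0.47

CYP2B6: 0.38 × 0.2 = 0.076
CYP3A4: 0.28 × 3.4 = 0.952
CYP1A2: 0.18 × 5.3 = 0.954
Other: 0.16 (unchanged)
CL_new/CL_old = 0.076 + 0.952 + 0.954 + 0.16 = 2.142.
Net systemic exposure ratio = 1 / 2.142 = 0.47.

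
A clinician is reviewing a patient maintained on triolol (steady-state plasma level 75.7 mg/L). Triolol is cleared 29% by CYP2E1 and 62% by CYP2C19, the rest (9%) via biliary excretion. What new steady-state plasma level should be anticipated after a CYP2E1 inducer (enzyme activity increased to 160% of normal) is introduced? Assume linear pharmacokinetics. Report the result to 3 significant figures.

The CYP2E1 pathway (29% of clearance) rises to 1.6× activity: 0.29 × 1.6 = 0.464.
CYP2C19 (62%) and the residual 9% are unaffected.
Relative clearance = 0.464 + 0.62 + 0.09 = 1.174.
New steady-state plasma level = baseline ÷ relative clearance = 75.7 / 1.174 = 64.5 mg/L.

64.5 mg/L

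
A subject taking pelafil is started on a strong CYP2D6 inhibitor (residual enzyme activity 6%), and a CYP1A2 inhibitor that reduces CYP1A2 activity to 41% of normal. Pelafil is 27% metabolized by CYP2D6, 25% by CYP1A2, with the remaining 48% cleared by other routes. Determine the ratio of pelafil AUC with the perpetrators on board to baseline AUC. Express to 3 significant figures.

The CYP2D6 pathway (27% of clearance) is reduced to 0.06× activity: 0.27 × 0.06 = 0.0162.
The CYP1A2 pathway (25% of clearance) drops to 0.41× activity: 0.25 × 0.41 = 0.1025.
Non-CYP routes (48%) are unchanged.
CL_new/CL_old = 0.0162 + 0.1025 + 0.48 = 0.5987.
Net AUC ratio = 1 / 0.5987 = 1.67.

1.67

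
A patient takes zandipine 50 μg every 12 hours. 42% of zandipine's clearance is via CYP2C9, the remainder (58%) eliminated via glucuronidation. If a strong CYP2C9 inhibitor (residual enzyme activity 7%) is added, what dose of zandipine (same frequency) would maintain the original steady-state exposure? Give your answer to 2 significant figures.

30 μg

The CYP2C9 pathway (42% of clearance) falls to 0.07× activity: 0.42 × 0.07 = 0.0294.
The remaining 58% of clearance is unaffected.
Relative clearance = 0.0294 + 0.58 = 0.6094.
To maintain the same steady-state level, dose must scale with clearance: new dose = 50 × 0.6094 = 30 μg.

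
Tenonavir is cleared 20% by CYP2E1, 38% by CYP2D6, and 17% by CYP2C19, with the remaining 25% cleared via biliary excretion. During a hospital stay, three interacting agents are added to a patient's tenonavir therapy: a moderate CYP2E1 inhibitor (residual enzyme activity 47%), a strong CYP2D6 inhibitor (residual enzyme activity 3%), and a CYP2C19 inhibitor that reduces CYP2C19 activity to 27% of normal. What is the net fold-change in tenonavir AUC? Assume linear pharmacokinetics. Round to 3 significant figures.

2.49

The CYP2E1 pathway (20% of clearance) falls to 0.47× activity: 0.2 × 0.47 = 0.094.
The CYP2D6 pathway (38% of clearance) falls to 0.03× activity: 0.38 × 0.03 = 0.0114.
The CYP2C19 pathway (17% of clearance) is reduced to 0.27× activity: 0.17 × 0.27 = 0.0459.
The remaining 25% of clearance is unaffected.
Relative clearance = 0.094 + 0.0114 + 0.0459 + 0.25 = 0.4013.
AUC ∝ 1/CL: fold-change = 1 / 0.4013 = 2.49.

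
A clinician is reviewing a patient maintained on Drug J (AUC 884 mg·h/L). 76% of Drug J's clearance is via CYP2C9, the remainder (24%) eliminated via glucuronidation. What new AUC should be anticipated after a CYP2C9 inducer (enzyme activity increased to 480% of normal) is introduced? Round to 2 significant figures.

The CYP2C9 pathway (76% of clearance) rises to 4.8× activity: 0.76 × 4.8 = 3.648.
Non-CYP routes (24%) are unchanged.
CL_new/CL_old = 3.648 + 0.24 = 3.888.
New AUC = baseline ÷ relative clearance = 884 / 3.888 = 2.3 × 10² mg·h/L.

2.3 × 10² mg·h/L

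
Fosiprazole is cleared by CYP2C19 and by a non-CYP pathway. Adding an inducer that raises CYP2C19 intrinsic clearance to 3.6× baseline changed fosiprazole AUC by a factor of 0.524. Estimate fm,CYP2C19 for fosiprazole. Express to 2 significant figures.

0.35

Let fm be the CYP2C19 fraction. New clearance relative to baseline = fm × 3.6 + (1 − fm).
AUC ratio = 1 / (new CL fraction), so new CL fraction = 1 / 0.524 = 1.908.
fm × 3.6 + 1 − fm = 1.908  ⇒  fm × (3.6 − 1) = 0.9084  ⇒  fm = 0.35.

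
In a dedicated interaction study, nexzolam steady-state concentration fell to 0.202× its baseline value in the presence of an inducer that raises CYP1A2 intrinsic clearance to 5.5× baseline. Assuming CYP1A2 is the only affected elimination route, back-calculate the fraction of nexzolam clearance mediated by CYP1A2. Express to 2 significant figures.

0.88

Write x for the fraction cleared via CYP1A2. The observed steady-state concentration change means clearance rose to 1/0.202 = 4.95 of baseline.
Setting x·5.5 + (1 − x) = 4.95 and solving: x = (4.95 − 1)/(5.5 − 1) = 0.88.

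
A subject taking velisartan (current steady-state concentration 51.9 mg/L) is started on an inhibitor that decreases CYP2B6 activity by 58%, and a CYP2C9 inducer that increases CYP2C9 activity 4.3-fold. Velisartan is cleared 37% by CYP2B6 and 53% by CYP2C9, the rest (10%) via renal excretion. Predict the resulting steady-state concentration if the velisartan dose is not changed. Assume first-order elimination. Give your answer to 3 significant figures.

20.5 mg/L

The CYP2B6 pathway (37% of clearance) falls to 0.42× activity: 0.37 × 0.42 = 0.1554.
The CYP2C9 pathway (53% of clearance) increases to 4.3× activity: 0.53 × 4.3 = 2.279.
Non-CYP routes (10%) are unchanged.
CL_new/CL_old = 0.1554 + 2.279 + 0.1 = 2.5344.
Dividing the baseline by the relative clearance: 51.9 / 2.5344 = 20.5 mg/L.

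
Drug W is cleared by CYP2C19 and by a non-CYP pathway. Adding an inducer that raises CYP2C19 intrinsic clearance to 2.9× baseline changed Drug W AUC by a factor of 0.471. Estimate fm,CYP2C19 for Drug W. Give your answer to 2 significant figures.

0.59

CL'/CL = 1 / 0.471 = 2.123
2.9·fm + (1 − fm) = 2.123
fm = (2.123 − 1) / (2.9 − 1) = 0.59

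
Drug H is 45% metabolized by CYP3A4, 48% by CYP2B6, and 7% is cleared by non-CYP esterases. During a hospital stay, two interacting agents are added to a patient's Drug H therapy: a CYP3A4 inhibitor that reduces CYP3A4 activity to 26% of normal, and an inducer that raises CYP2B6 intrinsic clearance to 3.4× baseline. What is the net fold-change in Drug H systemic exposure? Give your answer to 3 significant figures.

0.550

The CYP3A4 pathway (45% of clearance) falls to 0.26× activity: 0.45 × 0.26 = 0.117.
The CYP2B6 pathway (48% of clearance) is boosted to 3.4× activity: 0.48 × 3.4 = 1.632.
The remaining 7% of clearance is unaffected.
Relative clearance = 0.117 + 1.632 + 0.07 = 1.819.
Because systemic exposure varies inversely with clearance, the combined effect is 1 / 1.819 = 0.550.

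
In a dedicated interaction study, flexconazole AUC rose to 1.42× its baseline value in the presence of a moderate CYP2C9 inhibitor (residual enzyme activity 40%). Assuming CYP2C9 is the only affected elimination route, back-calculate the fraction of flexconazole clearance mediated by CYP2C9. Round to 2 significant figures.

0.49

Write x for the fraction cleared via CYP2C9. The observed AUC change means clearance fell to 1/1.42 = 0.7042 of baseline.
Setting x·0.4 + (1 − x) = 0.7042 and solving: x = (0.7042 − 1)/(0.4 − 1) = 0.49.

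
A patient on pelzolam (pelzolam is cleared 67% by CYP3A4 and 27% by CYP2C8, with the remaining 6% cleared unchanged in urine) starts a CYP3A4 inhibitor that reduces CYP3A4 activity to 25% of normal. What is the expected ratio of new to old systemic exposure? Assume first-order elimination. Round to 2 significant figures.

2.0

The CYP3A4 pathway (67% of clearance) drops to 0.25× activity: 0.67 × 0.25 = 0.1675.
CYP2C8 (27%) and the residual 6% are unaffected.
CL_new/CL_old = 0.1675 + 0.27 + 0.06 = 0.4975.
Since systemic exposure ∝ 1/CL, the ratio is 1 / 0.4975 = 2.0.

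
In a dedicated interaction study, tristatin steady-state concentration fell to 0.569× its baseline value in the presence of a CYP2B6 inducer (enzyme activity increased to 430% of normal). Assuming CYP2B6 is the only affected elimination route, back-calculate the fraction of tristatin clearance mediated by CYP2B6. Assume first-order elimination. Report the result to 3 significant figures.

Call the CYP2B6 fraction fm. After the interaction, CL_new/CL_old = fm × 4.3 + (1 − fm).
Steady-state concentration ratio = 1 / (new CL fraction), so new CL fraction = 1 / 0.569 = 1.757.
fm × 4.3 + 1 − fm = 1.757  ⇒  fm × (4.3 − 1) = 0.7575  ⇒  fm = 0.230.

0.230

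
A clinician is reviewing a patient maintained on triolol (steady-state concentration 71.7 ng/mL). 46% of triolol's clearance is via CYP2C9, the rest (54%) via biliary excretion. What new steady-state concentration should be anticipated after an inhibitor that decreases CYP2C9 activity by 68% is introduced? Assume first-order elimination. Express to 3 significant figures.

104 ng/mL

The CYP2C9 pathway (46% of clearance) is reduced to 0.32× activity: 0.46 × 0.32 = 0.1472.
The remaining 54% of clearance is unaffected.
CL_new/CL_old = 0.1472 + 0.54 = 0.6872.
Steady-state concentration ∝ 1/CL, so new value = 71.7 / 0.6872 = 104 ng/mL.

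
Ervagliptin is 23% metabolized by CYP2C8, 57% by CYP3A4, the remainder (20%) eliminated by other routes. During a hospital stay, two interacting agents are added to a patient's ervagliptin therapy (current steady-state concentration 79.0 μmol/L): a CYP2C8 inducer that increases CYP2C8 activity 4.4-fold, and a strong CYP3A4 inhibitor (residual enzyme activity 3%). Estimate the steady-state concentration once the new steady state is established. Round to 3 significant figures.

64.3 μmol/L

The CYP2C8 pathway (23% of clearance) rises to 4.4× activity: 0.23 × 4.4 = 1.012.
The CYP3A4 pathway (57% of clearance) drops to 0.03× activity: 0.57 × 0.03 = 0.0171.
The remaining 20% of clearance is unaffected.
New clearance relative to baseline: 1.012 + 0.0171 + 0.2 = 1.2291.
New steady-state concentration = 79.0 / 1.2291 = 64.3 μmol/L (concentration scales inversely with clearance).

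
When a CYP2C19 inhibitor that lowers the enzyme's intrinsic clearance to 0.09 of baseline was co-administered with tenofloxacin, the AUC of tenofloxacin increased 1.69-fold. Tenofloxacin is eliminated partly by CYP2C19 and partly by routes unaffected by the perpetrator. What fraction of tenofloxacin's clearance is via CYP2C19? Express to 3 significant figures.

0.449

Call the CYP2C19 fraction fm. After the interaction, CL_new/CL_old = fm × 0.09 + (1 − fm).
AUC ratio = 1 / (new CL fraction), so new CL fraction = 1 / 1.69 = 0.5917.
fm × 0.09 + 1 − fm = 0.5917  ⇒  fm × (0.09 − 1) = −0.4083  ⇒  fm = 0.449.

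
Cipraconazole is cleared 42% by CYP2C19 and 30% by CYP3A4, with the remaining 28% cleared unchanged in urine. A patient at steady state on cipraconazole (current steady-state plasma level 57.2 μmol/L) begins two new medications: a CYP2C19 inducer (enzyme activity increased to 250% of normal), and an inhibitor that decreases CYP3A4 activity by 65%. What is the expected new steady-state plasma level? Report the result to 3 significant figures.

The CYP2C19 pathway (42% of clearance) rises to 2.5× activity: 0.42 × 2.5 = 1.05.
The CYP3A4 pathway (30% of clearance) drops to 0.35× activity: 0.3 × 0.35 = 0.105.
The remaining 28% of clearance is unaffected.
New clearance relative to baseline: 1.05 + 0.105 + 0.28 = 1.435.
Steady-state plasma level ∝ 1/CL: new value = 57.2 / 1.435 = 39.9 μmol/L.

39.9 μmol/L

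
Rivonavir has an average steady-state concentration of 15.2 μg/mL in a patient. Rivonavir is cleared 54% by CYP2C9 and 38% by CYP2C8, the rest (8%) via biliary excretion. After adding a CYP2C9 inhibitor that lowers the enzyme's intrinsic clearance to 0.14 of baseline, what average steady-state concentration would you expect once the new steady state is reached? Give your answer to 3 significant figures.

The CYP2C9 pathway (54% of clearance) is reduced to 0.14× activity: 0.54 × 0.14 = 0.0756.
CYP2C8 (38%) and the residual 8% are unaffected.
New clearance relative to baseline: 0.0756 + 0.38 + 0.08 = 0.5356.
Average steady-state concentration ∝ 1/CL, so new value = 15.2 / 0.5356 = 28.4 μg/mL.

28.4 μg/mL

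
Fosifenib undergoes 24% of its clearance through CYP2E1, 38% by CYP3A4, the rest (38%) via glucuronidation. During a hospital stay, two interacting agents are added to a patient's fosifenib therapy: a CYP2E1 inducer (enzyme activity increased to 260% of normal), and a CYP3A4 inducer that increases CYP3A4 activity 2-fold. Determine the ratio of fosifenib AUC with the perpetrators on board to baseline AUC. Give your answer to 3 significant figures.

0.567

CYP2E1: 0.24 × 2.6 = 0.624
CYP3A4: 0.38 × 2 = 0.76
Other: 0.38 (unchanged)
New clearance relative to baseline: 0.624 + 0.76 + 0.38 = 1.764.
Net AUC ratio = 1 / 1.764 = 0.567.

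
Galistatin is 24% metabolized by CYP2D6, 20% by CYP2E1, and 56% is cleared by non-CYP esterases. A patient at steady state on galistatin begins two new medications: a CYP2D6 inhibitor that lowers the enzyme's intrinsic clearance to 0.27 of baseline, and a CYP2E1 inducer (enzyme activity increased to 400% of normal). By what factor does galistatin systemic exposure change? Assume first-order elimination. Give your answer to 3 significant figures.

The CYP2D6 pathway (24% of clearance) drops to 0.27× activity: 0.24 × 0.27 = 0.0648.
The CYP2E1 pathway (20% of clearance) is boosted to 4× activity: 0.2 × 4 = 0.8.
The remaining 56% of clearance is unaffected.
New clearance relative to baseline: 0.0648 + 0.8 + 0.56 = 1.4248.
Because systemic exposure varies inversely with clearance, the combined effect is 1 / 1.4248 = 0.702.

0.702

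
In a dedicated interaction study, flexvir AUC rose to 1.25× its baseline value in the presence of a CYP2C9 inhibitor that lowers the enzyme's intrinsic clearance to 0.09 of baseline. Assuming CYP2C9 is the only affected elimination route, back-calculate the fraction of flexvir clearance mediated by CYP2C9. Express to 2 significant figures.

0.22

Call the CYP2C9 fraction fm. After the interaction, CL_new/CL_old = fm × 0.09 + (1 − fm).
AUC ratio = 1 / (new CL fraction), so new CL fraction = 1 / 1.25 = 0.8.
fm × 0.09 + 1 − fm = 0.8  ⇒  fm × (0.09 − 1) = −0.2  ⇒  fm = 0.22.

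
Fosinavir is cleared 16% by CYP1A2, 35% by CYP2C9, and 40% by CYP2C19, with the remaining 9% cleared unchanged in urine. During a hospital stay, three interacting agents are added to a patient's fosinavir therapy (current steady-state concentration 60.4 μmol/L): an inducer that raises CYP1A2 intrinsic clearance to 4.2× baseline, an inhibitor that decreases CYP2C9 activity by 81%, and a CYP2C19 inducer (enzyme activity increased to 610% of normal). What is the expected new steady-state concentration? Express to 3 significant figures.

CYP1A2: 0.16 × 4.2 = 0.672
CYP2C9: 0.35 × 0.19 = 0.0665
CYP2C19: 0.4 × 6.1 = 2.44
Other: 0.09 (unchanged)
CL_new/CL_old = 0.672 + 0.0665 + 2.44 + 0.09 = 3.2685.
Dividing the baseline by the relative clearance: 60.4 / 3.2685 = 18.5 μmol/L.

18.5 μmol/L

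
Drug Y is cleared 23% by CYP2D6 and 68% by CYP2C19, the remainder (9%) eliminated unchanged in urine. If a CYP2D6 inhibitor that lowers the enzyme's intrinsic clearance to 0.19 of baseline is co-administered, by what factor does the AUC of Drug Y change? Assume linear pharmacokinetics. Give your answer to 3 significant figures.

1.23

CYP2D6: 0.23 × 0.19 = 0.0437
CYP2C19: 0.68 (unchanged)
Other: 0.09 (unchanged)
Relative clearance = 0.0437 + 0.68 + 0.09 = 0.8137.
Since AUC ∝ 1/CL, the ratio is 1 / 0.8137 = 1.23.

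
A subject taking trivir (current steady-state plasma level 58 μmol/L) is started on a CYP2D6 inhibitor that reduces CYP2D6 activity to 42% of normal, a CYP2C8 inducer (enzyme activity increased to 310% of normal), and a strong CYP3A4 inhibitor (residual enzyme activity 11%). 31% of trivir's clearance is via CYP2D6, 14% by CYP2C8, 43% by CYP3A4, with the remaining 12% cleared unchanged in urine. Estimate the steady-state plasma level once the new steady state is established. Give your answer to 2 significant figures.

79 μmol/L

The CYP2D6 pathway (31% of clearance) falls to 0.42× activity: 0.31 × 0.42 = 0.1302.
The CYP2C8 pathway (14% of clearance) is boosted to 3.1× activity: 0.14 × 3.1 = 0.434.
The CYP3A4 pathway (43% of clearance) drops to 0.11× activity: 0.43 × 0.11 = 0.0473.
Non-CYP routes (12%) are unchanged.
New clearance relative to baseline: 0.1302 + 0.434 + 0.0473 + 0.12 = 0.7315.
Dividing the baseline by the relative clearance: 58 / 0.7315 = 79 μmol/L.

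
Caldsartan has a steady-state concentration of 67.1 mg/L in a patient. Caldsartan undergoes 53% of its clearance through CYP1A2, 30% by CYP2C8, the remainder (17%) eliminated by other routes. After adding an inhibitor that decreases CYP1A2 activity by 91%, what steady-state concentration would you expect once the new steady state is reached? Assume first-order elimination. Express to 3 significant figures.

CYP1A2: 0.53 × 0.09 = 0.0477
CYP2C8: 0.3 (unchanged)
Other: 0.17 (unchanged)
Relative clearance = 0.0477 + 0.3 + 0.17 = 0.5177.
With dosing unchanged, steady-state concentration scales as 1/CL: 67.1 / 0.5177 = 130 mg/L.

130 mg/L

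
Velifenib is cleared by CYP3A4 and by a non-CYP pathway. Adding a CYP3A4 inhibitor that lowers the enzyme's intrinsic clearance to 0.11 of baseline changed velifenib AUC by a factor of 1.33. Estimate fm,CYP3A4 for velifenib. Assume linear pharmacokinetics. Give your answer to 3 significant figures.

CL'/CL = 1 / 1.33 = 0.7519
0.11·fm + (1 − fm) = 0.7519
fm = (0.7519 − 1) / (0.11 − 1) = 0.279

0.279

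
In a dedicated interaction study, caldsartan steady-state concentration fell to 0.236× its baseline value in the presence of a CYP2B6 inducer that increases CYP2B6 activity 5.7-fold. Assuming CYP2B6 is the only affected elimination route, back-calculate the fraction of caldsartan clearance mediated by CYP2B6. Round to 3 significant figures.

Let x = fm,CYP2B6. Because steady-state concentration ∝ 1/CL, relative clearance rose to 1/0.236 = 4.237.
Only the CYP2B6 route changed, so 4.237 = x·5.7 + (1 − x), giving x = 0.689.

0.689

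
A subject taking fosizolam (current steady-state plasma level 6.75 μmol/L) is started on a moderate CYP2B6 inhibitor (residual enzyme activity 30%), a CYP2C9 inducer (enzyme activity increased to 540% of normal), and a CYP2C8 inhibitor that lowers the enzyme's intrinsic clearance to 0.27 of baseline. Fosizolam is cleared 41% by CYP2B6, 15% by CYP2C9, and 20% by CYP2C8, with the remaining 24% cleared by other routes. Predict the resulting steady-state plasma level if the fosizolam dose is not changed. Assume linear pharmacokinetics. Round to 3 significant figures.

The CYP2B6 pathway (41% of clearance) falls to 0.3× activity: 0.41 × 0.3 = 0.123.
The CYP2C9 pathway (15% of clearance) rises to 5.4× activity: 0.15 × 5.4 = 0.81.
The CYP2C8 pathway (20% of clearance) falls to 0.27× activity: 0.2 × 0.27 = 0.054.
The remaining 24% of clearance is unaffected.
CL_new/CL_old = 0.123 + 0.81 + 0.054 + 0.24 = 1.227.
Dividing the baseline by the relative clearance: 6.75 / 1.227 = 5.50 μmol/L.

5.50 μmol/L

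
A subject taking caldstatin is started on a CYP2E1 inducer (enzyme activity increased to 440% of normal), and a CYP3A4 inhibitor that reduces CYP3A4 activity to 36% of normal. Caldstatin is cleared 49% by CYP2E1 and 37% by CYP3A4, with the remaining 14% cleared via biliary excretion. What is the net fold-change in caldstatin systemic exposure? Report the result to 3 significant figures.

0.412

CYP2E1: 0.49 × 4.4 = 2.156
CYP3A4: 0.37 × 0.36 = 0.1332
Other: 0.14 (unchanged)
CL_new/CL_old = 2.156 + 0.1332 + 0.14 = 2.4292.
Systemic exposure ∝ 1/CL: fold-change = 1 / 2.4292 = 0.412.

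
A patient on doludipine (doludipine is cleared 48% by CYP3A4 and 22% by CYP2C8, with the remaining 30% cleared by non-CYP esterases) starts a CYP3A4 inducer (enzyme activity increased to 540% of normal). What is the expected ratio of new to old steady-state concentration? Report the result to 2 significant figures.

0.32

The CYP3A4 pathway (48% of clearance) is boosted to 5.4× activity: 0.48 × 5.4 = 2.592.
CYP2C8 (22%) and the residual 30% are unaffected.
CL_new/CL_old = 2.592 + 0.22 + 0.3 = 3.112.
Steady-state concentration ratio = CL_old/CL_new = 1 / 3.112 = 0.32.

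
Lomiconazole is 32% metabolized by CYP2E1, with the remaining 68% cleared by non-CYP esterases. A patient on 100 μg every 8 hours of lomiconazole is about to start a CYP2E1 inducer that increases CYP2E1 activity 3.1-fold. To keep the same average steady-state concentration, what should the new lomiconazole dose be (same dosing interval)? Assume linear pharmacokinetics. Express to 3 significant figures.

CYP2E1: 0.32 × 3.1 = 0.992
Other: 0.68 (unchanged)
CL_new/CL_old = 0.992 + 0.68 = 1.672.
Exposure is unchanged when dose changes in proportion to clearance. New dose = 100 μg × 1.672 = 167 μg.

167 μg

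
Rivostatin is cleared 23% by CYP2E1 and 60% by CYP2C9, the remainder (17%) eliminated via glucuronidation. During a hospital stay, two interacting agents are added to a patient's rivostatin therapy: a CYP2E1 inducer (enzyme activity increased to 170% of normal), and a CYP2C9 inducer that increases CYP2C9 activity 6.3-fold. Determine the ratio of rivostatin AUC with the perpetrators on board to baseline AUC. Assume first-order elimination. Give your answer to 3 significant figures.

The CYP2E1 pathway (23% of clearance) rises to 1.7× activity: 0.23 × 1.7 = 0.391.
The CYP2C9 pathway (60% of clearance) rises to 6.3× activity: 0.6 × 6.3 = 3.78.
The remaining 17% of clearance is unaffected.
Relative clearance = 0.391 + 3.78 + 0.17 = 4.341.
Net AUC ratio = 1 / 4.341 = 0.230.

0.230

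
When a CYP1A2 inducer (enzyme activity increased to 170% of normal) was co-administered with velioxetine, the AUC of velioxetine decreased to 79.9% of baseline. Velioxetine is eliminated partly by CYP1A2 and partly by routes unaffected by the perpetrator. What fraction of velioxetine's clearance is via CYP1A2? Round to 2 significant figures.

CL'/CL = 1 / 0.799 = 1.252
1.7·fm + (1 − fm) = 1.252
fm = (1.252 − 1) / (1.7 − 1) = 0.36

0.36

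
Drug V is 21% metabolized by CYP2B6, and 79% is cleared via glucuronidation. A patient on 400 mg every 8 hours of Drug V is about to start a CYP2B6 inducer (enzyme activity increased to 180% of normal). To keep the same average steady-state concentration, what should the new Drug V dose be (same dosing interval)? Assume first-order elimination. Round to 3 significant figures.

The CYP2B6 pathway (21% of clearance) increases to 1.8× activity: 0.21 × 1.8 = 0.378.
Non-CYP routes (79%) are unchanged.
CL_new/CL_old = 0.378 + 0.79 = 1.168.
Css,avg = (dose rate)/CL, so holding Css fixed requires dose ∝ CL: 400 × 1.168 = 467 mg.

467 mg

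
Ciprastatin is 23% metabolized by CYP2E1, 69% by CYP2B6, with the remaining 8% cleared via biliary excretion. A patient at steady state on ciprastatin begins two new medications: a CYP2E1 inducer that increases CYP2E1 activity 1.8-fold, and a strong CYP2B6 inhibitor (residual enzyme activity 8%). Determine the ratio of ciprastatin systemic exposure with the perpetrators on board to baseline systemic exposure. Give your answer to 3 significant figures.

1.82

The CYP2E1 pathway (23% of clearance) rises to 1.8× activity: 0.23 × 1.8 = 0.414.
The CYP2B6 pathway (69% of clearance) is reduced to 0.08× activity: 0.69 × 0.08 = 0.0552.
The remaining 8% of clearance is unaffected.
CL_new/CL_old = 0.414 + 0.0552 + 0.08 = 0.5492.
Net systemic exposure ratio = 1 / 0.5492 = 1.82.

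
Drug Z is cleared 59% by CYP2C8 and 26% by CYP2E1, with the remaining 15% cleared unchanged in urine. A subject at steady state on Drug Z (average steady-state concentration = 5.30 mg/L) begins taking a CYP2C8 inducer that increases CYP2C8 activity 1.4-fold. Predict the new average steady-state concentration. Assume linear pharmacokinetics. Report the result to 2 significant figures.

4.3 mg/L

The CYP2C8 pathway (59% of clearance) rises to 1.4× activity: 0.59 × 1.4 = 0.826.
CYP2E1 (26%) and the residual 15% are unaffected.
New clearance relative to baseline: 0.826 + 0.26 + 0.15 = 1.236.
New average steady-state concentration = baseline ÷ relative clearance = 5.30 / 1.236 = 4.3 mg/L.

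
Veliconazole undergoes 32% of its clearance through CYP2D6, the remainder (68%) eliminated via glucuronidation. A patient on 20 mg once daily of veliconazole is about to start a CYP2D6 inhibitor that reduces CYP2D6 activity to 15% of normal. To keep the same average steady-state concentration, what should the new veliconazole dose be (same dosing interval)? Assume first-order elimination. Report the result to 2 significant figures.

The CYP2D6 pathway (32% of clearance) is reduced to 0.15× activity: 0.32 × 0.15 = 0.048.
The remaining 68% of clearance is unaffected.
CL_new/CL_old = 0.048 + 0.68 = 0.728.
To maintain the same steady-state level, dose must scale with clearance: new dose = 20 × 0.728 = 15 mg.

15 mg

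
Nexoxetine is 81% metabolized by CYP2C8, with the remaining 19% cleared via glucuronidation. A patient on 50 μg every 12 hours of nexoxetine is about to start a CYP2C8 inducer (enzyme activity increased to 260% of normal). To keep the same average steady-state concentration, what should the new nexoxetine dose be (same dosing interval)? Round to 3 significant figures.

The CYP2C8 pathway (81% of clearance) is boosted to 2.6× activity: 0.81 × 2.6 = 2.106.
Non-CYP routes (19%) are unchanged.
Relative clearance = 2.106 + 0.19 = 2.296.
Css,avg = (dose rate)/CL, so holding Css fixed requires dose ∝ CL: 50 × 2.296 = 115 μg.

115 μg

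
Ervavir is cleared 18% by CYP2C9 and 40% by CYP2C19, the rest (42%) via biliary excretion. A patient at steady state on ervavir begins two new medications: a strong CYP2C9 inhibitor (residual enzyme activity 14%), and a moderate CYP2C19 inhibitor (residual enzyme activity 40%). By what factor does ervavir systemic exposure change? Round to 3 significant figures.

The CYP2C9 pathway (18% of clearance) falls to 0.14× activity: 0.18 × 0.14 = 0.0252.
The CYP2C19 pathway (40% of clearance) is reduced to 0.4× activity: 0.4 × 0.4 = 0.16.
Non-CYP routes (42%) are unchanged.
CL_new/CL_old = 0.0252 + 0.16 + 0.42 = 0.6052.
Net systemic exposure ratio = 1 / 0.6052 = 1.65.

1.65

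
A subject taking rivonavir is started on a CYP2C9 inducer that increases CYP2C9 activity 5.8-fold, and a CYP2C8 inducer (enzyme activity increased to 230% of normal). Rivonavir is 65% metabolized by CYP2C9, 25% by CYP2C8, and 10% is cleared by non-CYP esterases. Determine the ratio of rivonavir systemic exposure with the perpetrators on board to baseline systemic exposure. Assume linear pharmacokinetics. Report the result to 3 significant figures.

The CYP2C9 pathway (65% of clearance) increases to 5.8× activity: 0.65 × 5.8 = 3.77.
The CYP2C8 pathway (25% of clearance) increases to 2.3× activity: 0.25 × 2.3 = 0.575.
The remaining 10% of clearance is unaffected.
CL_new/CL_old = 3.77 + 0.575 + 0.1 = 4.445.
Because systemic exposure varies inversely with clearance, the combined effect is 1 / 4.445 = 0.225.

0.225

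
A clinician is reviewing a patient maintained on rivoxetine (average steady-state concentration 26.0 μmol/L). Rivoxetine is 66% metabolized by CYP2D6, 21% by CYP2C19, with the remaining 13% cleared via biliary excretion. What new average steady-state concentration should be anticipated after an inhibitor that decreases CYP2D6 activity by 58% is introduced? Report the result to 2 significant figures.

42 μmol/L

CYP2D6: 0.66 × 0.42 = 0.2772
CYP2C19: 0.21 (unchanged)
Other: 0.13 (unchanged)
CL_new/CL_old = 0.2772 + 0.21 + 0.13 = 0.6172.
New average steady-state concentration = baseline ÷ relative clearance = 26.0 / 0.6172 = 42 μmol/L.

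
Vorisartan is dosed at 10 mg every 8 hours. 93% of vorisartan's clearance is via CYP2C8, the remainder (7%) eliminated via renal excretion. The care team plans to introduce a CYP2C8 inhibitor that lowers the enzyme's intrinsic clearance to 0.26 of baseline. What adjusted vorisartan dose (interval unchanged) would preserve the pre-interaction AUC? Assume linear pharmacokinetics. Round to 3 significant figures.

The CYP2C8 pathway (93% of clearance) falls to 0.26× activity: 0.93 × 0.26 = 0.2418.
The remaining 7% of clearance is unaffected.
Relative clearance = 0.2418 + 0.07 = 0.3118.
Exposure is unchanged when dose changes in proportion to clearance. New dose = 10 mg × 0.3118 = 3.12 mg.

3.12 mg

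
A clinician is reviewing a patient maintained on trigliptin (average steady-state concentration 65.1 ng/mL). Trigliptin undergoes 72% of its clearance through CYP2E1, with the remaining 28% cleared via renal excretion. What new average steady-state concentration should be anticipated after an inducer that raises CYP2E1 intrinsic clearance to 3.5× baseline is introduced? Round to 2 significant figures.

CYP2E1: 0.72 × 3.5 = 2.52
Other: 0.28 (unchanged)
CL_new/CL_old = 2.52 + 0.28 = 2.8.
With dosing unchanged, average steady-state concentration scales as 1/CL: 65.1 / 2.8 = 23 ng/mL.

23 ng/mL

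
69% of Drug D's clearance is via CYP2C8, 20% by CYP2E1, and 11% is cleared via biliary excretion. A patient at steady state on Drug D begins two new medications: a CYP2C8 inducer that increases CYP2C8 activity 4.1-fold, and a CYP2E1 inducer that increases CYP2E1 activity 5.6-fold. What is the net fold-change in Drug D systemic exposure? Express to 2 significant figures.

0.25

CYP2C8: 0.69 × 4.1 = 2.829
CYP2E1: 0.2 × 5.6 = 1.12
Other: 0.11 (unchanged)
New clearance relative to baseline: 2.829 + 1.12 + 0.11 = 4.059.
Net systemic exposure ratio = 1 / 4.059 = 0.25.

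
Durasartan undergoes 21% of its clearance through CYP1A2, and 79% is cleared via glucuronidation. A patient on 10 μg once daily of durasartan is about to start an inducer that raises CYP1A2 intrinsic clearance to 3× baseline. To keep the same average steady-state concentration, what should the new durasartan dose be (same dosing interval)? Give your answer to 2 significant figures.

14 μg

The CYP1A2 pathway (21% of clearance) is boosted to 3× activity: 0.21 × 3 = 0.63.
The remaining 79% of clearance is unaffected.
New clearance relative to baseline: 0.63 + 0.79 = 1.42.
Exposure is unchanged when dose changes in proportion to clearance. New dose = 10 μg × 1.42 = 14 μg.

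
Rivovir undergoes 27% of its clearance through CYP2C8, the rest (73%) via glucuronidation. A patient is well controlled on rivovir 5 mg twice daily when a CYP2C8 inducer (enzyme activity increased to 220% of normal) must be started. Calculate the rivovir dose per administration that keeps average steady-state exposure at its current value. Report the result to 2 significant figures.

CYP2C8: 0.27 × 2.2 = 0.594
Other: 0.73 (unchanged)
New clearance relative to baseline: 0.594 + 0.73 = 1.324.
To maintain the same steady-state level, dose must scale with clearance: new dose = 5 × 1.324 = 6.6 mg.

6.6 mg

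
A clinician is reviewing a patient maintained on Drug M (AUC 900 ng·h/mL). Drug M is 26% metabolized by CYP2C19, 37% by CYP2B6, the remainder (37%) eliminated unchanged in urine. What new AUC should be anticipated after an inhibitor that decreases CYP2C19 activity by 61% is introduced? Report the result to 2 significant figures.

CYP2C19: 0.26 × 0.39 = 0.1014
CYP2B6: 0.37 (unchanged)
Other: 0.37 (unchanged)
Relative clearance = 0.1014 + 0.37 + 0.37 = 0.8414.
AUC ∝ 1/CL, so new value = 900 / 0.8414 = 1.1 × 10³ ng·h/mL.

1.1 × 10³ ng·h/mL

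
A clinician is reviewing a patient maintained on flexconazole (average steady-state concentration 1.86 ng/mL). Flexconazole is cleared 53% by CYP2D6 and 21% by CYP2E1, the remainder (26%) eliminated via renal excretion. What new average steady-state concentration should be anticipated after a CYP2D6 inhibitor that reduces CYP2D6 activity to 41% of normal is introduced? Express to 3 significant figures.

The CYP2D6 pathway (53% of clearance) drops to 0.41× activity: 0.53 × 0.41 = 0.2173.
CYP2E1 (21%) and the residual 26% are unaffected.
Relative clearance = 0.2173 + 0.21 + 0.26 = 0.6873.
With dosing unchanged, average steady-state concentration scales as 1/CL: 1.86 / 0.6873 = 2.71 ng/mL.

2.71 ng/mL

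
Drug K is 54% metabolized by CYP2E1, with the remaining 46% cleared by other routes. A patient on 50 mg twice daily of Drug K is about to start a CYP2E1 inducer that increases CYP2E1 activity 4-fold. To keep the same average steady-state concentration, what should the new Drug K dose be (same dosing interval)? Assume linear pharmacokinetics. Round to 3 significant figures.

CYP2E1: 0.54 × 4 = 2.16
Other: 0.46 (unchanged)
Relative clearance = 2.16 + 0.46 = 2.62.
Exposure is unchanged when dose changes in proportion to clearance. New dose = 50 mg × 2.62 = 131 mg.

131 mg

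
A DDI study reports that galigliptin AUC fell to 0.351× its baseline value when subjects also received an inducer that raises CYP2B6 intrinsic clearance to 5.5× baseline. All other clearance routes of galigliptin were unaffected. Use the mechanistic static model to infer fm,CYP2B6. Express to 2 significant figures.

Call the CYP2B6 fraction fm. After the interaction, CL_new/CL_old = fm × 5.5 + (1 − fm).
AUC ratio = 1 / (new CL fraction), so new CL fraction = 1 / 0.351 = 2.849.
fm × 5.5 + 1 − fm = 2.849  ⇒  fm × (5.5 − 1) = 1.849  ⇒  fm = 0.41.

0.41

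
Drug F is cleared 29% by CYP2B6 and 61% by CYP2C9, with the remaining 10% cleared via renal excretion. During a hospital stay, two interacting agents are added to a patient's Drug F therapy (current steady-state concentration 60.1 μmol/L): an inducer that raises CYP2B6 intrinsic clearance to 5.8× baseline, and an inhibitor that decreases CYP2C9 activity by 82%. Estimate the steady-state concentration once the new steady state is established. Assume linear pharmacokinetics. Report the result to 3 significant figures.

31.8 μmol/L

The CYP2B6 pathway (29% of clearance) increases to 5.8× activity: 0.29 × 5.8 = 1.682.
The CYP2C9 pathway (61% of clearance) falls to 0.18× activity: 0.61 × 0.18 = 0.1098.
The remaining 10% of clearance is unaffected.
CL_new/CL_old = 1.682 + 0.1098 + 0.1 = 1.8918.
Steady-state concentration ∝ 1/CL: new value = 60.1 / 1.8918 = 31.8 μmol/L.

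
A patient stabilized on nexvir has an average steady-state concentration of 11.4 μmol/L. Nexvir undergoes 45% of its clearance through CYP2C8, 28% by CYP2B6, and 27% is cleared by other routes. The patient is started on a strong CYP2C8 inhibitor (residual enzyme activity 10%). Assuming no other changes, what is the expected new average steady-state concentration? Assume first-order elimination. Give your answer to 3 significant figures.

19.2 μmol/L

CYP2C8: 0.45 × 0.1 = 0.045
CYP2B6: 0.28 (unchanged)
Other: 0.27 (unchanged)
Relative clearance = 0.045 + 0.28 + 0.27 = 0.595.
Average steady-state concentration ∝ 1/CL, so new value = 11.4 / 0.595 = 19.2 μmol/L.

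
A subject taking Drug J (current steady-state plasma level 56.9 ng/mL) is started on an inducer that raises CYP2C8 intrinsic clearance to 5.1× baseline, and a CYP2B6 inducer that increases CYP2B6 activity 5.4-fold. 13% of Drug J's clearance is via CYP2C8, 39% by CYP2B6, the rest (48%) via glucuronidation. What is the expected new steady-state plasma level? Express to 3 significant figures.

17.5 ng/mL

The CYP2C8 pathway (13% of clearance) increases to 5.1× activity: 0.13 × 5.1 = 0.663.
The CYP2B6 pathway (39% of clearance) increases to 5.4× activity: 0.39 × 5.4 = 2.106.
The remaining 48% of clearance is unaffected.
New clearance relative to baseline: 0.663 + 2.106 + 0.48 = 3.249.
Dividing the baseline by the relative clearance: 56.9 / 3.249 = 17.5 ng/mL.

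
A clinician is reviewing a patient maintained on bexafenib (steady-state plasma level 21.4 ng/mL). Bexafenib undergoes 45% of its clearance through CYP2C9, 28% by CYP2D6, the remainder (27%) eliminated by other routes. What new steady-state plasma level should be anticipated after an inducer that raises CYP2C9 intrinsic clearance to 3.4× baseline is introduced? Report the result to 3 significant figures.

10.3 ng/mL

The CYP2C9 pathway (45% of clearance) rises to 3.4× activity: 0.45 × 3.4 = 1.53.
CYP2D6 (28%) and the residual 27% are unaffected.
Relative clearance = 1.53 + 0.28 + 0.27 = 2.08.
With dosing unchanged, steady-state plasma level scales as 1/CL: 21.4 / 2.08 = 10.3 ng/mL.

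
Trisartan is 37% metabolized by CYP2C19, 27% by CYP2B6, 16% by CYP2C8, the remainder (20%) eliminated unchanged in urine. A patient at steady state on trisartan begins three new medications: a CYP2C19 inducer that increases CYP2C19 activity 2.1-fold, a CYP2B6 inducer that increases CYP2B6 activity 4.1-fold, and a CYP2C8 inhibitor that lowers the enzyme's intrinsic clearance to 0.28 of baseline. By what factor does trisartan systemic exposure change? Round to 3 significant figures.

0.470

The CYP2C19 pathway (37% of clearance) increases to 2.1× activity: 0.37 × 2.1 = 0.777.
The CYP2B6 pathway (27% of clearance) increases to 4.1× activity: 0.27 × 4.1 = 1.107.
The CYP2C8 pathway (16% of clearance) is reduced to 0.28× activity: 0.16 × 0.28 = 0.0448.
Non-CYP routes (20%) are unchanged.
Relative clearance = 0.777 + 1.107 + 0.0448 + 0.2 = 2.1288.
Systemic exposure ∝ 1/CL: fold-change = 1 / 2.1288 = 0.470.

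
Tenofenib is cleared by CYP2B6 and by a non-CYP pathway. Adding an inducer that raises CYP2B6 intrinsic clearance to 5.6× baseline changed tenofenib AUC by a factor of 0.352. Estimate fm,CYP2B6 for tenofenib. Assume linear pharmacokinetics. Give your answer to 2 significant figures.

0.40

Call the CYP2B6 fraction fm. After the interaction, CL_new/CL_old = fm × 5.6 + (1 − fm).
AUC ratio = 1 / (new CL fraction), so new CL fraction = 1 / 0.352 = 2.841.
fm × 5.6 + 1 − fm = 2.841  ⇒  fm × (5.6 − 1) = 1.841  ⇒  fm = 0.40.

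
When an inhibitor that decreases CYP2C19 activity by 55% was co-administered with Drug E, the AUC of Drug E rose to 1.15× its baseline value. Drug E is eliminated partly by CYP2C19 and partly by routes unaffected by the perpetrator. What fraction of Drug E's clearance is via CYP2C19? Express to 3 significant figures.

0.237

Let fm be the CYP2C19 fraction. New clearance relative to baseline = fm × 0.45 + (1 − fm).
AUC ratio = 1 / (new CL fraction), so new CL fraction = 1 / 1.15 = 0.8696.
fm × 0.45 + 1 − fm = 0.8696  ⇒  fm × (0.45 − 1) = −0.1304  ⇒  fm = 0.237.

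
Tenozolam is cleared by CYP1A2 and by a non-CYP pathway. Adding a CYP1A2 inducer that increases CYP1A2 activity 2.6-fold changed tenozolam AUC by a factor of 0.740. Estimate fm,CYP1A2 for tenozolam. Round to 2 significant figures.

0.22

Write x for the fraction cleared via CYP1A2. The observed AUC change means clearance rose to 1/0.740 = 1.351 of baseline.
Setting x·2.6 + (1 − x) = 1.351 and solving: x = (1.351 − 1)/(2.6 − 1) = 0.22.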